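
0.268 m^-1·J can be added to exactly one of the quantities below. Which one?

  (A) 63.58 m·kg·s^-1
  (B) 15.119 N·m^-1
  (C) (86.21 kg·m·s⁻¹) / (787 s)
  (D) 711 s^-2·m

Reference: J·m⁻¹ = N·m·m⁻¹ = kg·m·s⁻².
Each option:
  (A) kg·m·s⁻¹
  (B) N·m⁻¹ = kg·m·s⁻²·m⁻¹ = kg·s⁻²
  (C) [kg·m·s⁻¹] / [s] = kg·m·s⁻²  ← same
  (D) m·s⁻²
Only (C) matches kg·m·s⁻².

(C)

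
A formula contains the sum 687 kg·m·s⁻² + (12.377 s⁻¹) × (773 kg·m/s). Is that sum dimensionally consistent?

Work out the base dimensions of each:
  687 kg·m·s⁻²:  kg·m·s⁻²
  (12.377 s⁻¹) × (773 kg·m/s):  [s⁻¹] · [kg·m·s⁻¹] = kg·m·s⁻²
Both are kg·m·s⁻², so they have the same dimensions and can be added.

Yes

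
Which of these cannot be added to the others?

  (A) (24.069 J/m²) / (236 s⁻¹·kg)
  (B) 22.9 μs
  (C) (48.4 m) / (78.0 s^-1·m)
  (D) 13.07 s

(A)

Reduce each to base SI dimensions:
  (A) [kg·s⁻²] / [kg·s⁻¹] = s⁻¹
  (B) s
  (C) [m] / [m·s⁻¹] = s
  (D) s
All reduce to s except (A), which is s⁻¹.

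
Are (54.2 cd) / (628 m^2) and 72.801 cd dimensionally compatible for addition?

No

Dimensions:
  (54.2 cd) / (628 m^2):  [cd] / [m²] = m⁻²·cd
  72.801 cd:  cd
m⁻²·cd ≠ cd, so they cannot be added.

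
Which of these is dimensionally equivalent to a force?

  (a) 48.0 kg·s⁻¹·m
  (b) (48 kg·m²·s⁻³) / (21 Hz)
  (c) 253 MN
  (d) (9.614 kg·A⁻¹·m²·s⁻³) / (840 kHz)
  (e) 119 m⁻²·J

Reference: [force] = kg·m·s⁻².
Each option:
  (a) kg·m·s⁻¹
  (b) [kg·m²·s⁻³] / [s⁻¹] = kg·m²·s⁻²
  (c) N = kg·m·s⁻²  ← same
  (d) [kg·m²·s⁻³·A⁻¹] / [s⁻¹] = kg·m²·s⁻²·A⁻¹
  (e) J·m⁻² = N·m·m⁻² = kg·s⁻²
Only (c) matches kg·m·s⁻².

(c)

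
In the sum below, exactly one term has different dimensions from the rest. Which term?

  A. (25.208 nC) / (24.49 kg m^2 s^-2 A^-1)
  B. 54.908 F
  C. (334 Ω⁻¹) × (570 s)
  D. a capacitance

A.

In SI base units:
  A. [s·A] / [kg·m²·s⁻²·A⁻¹] = kg⁻¹·m⁻²·s³·A²
  B. F = C·V⁻¹ = kg⁻¹·m⁻²·s⁴·A²
  C. [kg⁻¹·m⁻²·s³·A²] · [s] = kg⁻¹·m⁻²·s⁴·A²
  D. [capacitance] = kg⁻¹·m⁻²·s⁴·A²
All reduce to kg⁻¹·m⁻²·s⁴·A² except A., which is kg⁻¹·m⁻²·s³·A².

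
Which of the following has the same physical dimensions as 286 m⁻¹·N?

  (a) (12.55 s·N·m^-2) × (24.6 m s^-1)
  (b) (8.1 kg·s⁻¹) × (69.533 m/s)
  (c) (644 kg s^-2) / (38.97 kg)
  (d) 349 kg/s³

(a)

Reference: N·m⁻¹ = kg·m·s⁻²·m⁻¹ = kg·s⁻².
Each option:
  (a) [kg·m⁻¹·s⁻¹] · [m·s⁻¹] = kg·s⁻²  ← same
  (b) [kg·s⁻¹] · [m·s⁻¹] = kg·m·s⁻²
  (c) [kg·s⁻²] / [kg] = s⁻²
  (d) kg·s⁻³
Only (a) matches kg·s⁻².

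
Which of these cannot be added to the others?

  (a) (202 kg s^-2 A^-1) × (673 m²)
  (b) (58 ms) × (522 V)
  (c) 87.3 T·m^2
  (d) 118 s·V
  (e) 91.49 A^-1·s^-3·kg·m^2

(e)

In SI base units:
  (a) [kg·s⁻²·A⁻¹] · [m²] = kg·m²·s⁻²·A⁻¹
  (b) [s] · [kg·m²·s⁻³·A⁻¹] = kg·m²·s⁻²·A⁻¹
  (c) T·m² = Wb·m⁻²·m² = kg·m²·s⁻²·A⁻¹
  (d) V·s = J·C⁻¹·s = kg·m²·s⁻²·A⁻¹
  (e) kg·m²·s⁻³·A⁻¹
All reduce to kg·m²·s⁻²·A⁻¹ except (e), which is kg·m²·s⁻³·A⁻¹.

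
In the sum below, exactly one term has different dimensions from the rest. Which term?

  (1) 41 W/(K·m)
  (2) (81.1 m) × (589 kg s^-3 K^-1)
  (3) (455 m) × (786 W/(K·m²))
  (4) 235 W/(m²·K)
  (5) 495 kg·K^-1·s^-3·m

(4)

Dimensions:
  (1) W·m⁻¹·K⁻¹ = J·s⁻¹·m⁻¹·K⁻¹ = kg·m·s⁻³·K⁻¹
  (2) [m] · [kg·s⁻³·K⁻¹] = kg·m·s⁻³·K⁻¹
  (3) [m] · [kg·s⁻³·K⁻¹] = kg·m·s⁻³·K⁻¹
  (4) W·m⁻²·K⁻¹ = J·s⁻¹·m⁻²·K⁻¹ = kg·s⁻³·K⁻¹
  (5) kg·m·s⁻³·K⁻¹
All reduce to kg·m·s⁻³·K⁻¹ except (4), which is kg·s⁻³·K⁻¹.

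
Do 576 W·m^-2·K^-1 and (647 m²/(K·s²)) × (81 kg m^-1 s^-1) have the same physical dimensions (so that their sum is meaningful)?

No

Reduce each to base SI dimensions:
  576 W·m^-2·K^-1:  W·m⁻²·K⁻¹ = J·s⁻¹·m⁻²·K⁻¹ = kg·s⁻³·K⁻¹
  (647 m²/(K·s²)) × (81 kg m^-1 s^-1):  [m²·s⁻²·K⁻¹] · [kg·m⁻¹·s⁻¹] = kg·m·s⁻³·K⁻¹
kg·s⁻³·K⁻¹ ≠ kg·m·s⁻³·K⁻¹, so they cannot be added.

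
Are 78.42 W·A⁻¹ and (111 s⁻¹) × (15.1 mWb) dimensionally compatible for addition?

Yes

Reduce each to base SI dimensions:
  78.42 W·A⁻¹:  W·A⁻¹ = J·s⁻¹·A⁻¹ = kg·m²·s⁻³·A⁻¹
  (111 s⁻¹) × (15.1 mWb):  [s⁻¹] · [kg·m²·s⁻²·A⁻¹] = kg·m²·s⁻³·A⁻¹
Both are kg·m²·s⁻³·A⁻¹, so they have the same dimensions and can be added.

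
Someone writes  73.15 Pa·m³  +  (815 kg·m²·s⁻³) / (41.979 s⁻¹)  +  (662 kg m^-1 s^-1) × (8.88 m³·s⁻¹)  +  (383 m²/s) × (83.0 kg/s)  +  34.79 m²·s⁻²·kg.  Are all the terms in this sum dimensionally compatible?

Expand each in SI base units:
  73.15 Pa·m³:  Pa·m³ = N·m⁻²·m³ = kg·m²·s⁻²
  (815 kg·m²·s⁻³) / (41.979 s⁻¹):  [kg·m²·s⁻³] / [s⁻¹] = kg·m²·s⁻²
  (662 kg m^-1 s^-1) × (8.88 m³·s⁻¹):  [kg·m⁻¹·s⁻¹] · [m³·s⁻¹] = kg·m²·s⁻²
  (383 m²/s) × (83.0 kg/s):  [m²·s⁻¹] · [kg·s⁻¹] = kg·m²·s⁻²
  34.79 m²·s⁻²·kg:  kg·m²·s⁻²
Every term reduces to kg·m²·s⁻².

Yes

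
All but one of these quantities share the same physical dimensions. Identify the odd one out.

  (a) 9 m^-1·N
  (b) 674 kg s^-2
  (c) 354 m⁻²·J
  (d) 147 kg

Expand each in SI base units:
  (a) N·m⁻¹ = kg·m·s⁻²·m⁻¹ = kg·s⁻²
  (b) kg·s⁻²
  (c) J·m⁻² = N·m·m⁻² = kg·s⁻²
  (d) kg
All reduce to kg·s⁻² except (d), which is kg.

(d)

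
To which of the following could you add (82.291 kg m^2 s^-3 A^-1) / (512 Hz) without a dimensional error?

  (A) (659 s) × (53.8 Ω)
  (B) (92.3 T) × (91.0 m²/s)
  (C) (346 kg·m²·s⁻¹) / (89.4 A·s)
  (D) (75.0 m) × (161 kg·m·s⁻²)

(C)

Reference: [kg·m²·s⁻³·A⁻¹] / [s⁻¹] = kg·m²·s⁻²·A⁻¹.
Each option:
  (A) [s] · [kg·m²·s⁻³·A⁻²] = kg·m²·s⁻²·A⁻²
  (B) [kg·s⁻²·A⁻¹] · [m²·s⁻¹] = kg·m²·s⁻³·A⁻¹
  (C) [kg·m²·s⁻¹] / [s·A] = kg·m²·s⁻²·A⁻¹  ← same
  (D) [m] · [kg·m·s⁻²] = kg·m²·s⁻²
Only (C) matches kg·m²·s⁻²·A⁻¹.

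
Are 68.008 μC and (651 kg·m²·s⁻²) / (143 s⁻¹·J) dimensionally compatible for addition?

Reduce each to base SI dimensions:
  68.008 μC:  C = s·A
  (651 kg·m²·s⁻²) / (143 s⁻¹·J):  [kg·m²·s⁻²] / [kg·m²·s⁻³] = s
s·A ≠ s, so they cannot be added.

No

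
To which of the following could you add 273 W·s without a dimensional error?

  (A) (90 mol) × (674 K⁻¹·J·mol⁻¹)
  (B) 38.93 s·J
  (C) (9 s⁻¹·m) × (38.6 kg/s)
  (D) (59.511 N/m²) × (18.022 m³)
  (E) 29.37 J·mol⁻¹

(D)

Reference: W·s = J·s⁻¹·s = kg·m²·s⁻².
Each option:
  (A) [mol] · [kg·m²·s⁻²·K⁻¹·mol⁻¹] = kg·m²·s⁻²·K⁻¹
  (B) J·s = N·m·s = kg·m²·s⁻¹
  (C) [m·s⁻¹] · [kg·s⁻¹] = kg·m·s⁻²
  (D) [kg·m⁻¹·s⁻²] · [m³] = kg·m²·s⁻²  ← same
  (E) J·mol⁻¹ = N·m·mol⁻¹ = kg·m²·s⁻²·mol⁻¹
Only (D) matches kg·m²·s⁻².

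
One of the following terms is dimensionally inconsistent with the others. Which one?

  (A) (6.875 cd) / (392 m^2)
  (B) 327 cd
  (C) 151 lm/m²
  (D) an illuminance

Work out the base dimensions of each:
  (A) [cd] / [m²] = m⁻²·cd
  (B) cd
  (C) lm·m⁻² = cd·m⁻² = m⁻²·cd
  (D) [illuminance] = m⁻²·cd
All reduce to m⁻²·cd except (B), which is cd.

(B)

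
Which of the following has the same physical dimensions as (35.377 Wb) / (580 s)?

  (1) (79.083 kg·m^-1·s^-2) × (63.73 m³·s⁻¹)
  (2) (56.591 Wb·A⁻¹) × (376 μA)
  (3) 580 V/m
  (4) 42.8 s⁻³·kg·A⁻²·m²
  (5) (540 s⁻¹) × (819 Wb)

Reference: [kg·m²·s⁻²·A⁻¹] / [s] = kg·m²·s⁻³·A⁻¹.
Each option:
  (1) [kg·m⁻¹·s⁻²] · [m³·s⁻¹] = kg·m²·s⁻³
  (2) [kg·m²·s⁻²·A⁻²] · [A] = kg·m²·s⁻²·A⁻¹
  (3) V·m⁻¹ = J·C⁻¹·m⁻¹ = kg·m·s⁻³·A⁻¹
  (4) kg·m²·s⁻³·A⁻²
  (5) [s⁻¹] · [kg·m²·s⁻²·A⁻¹] = kg·m²·s⁻³·A⁻¹  ← same
Only (5) matches kg·m²·s⁻³·A⁻¹.

(5)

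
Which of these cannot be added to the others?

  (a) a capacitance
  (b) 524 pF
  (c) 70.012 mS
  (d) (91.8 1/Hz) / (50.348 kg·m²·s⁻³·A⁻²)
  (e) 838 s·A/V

Expand each in SI base units:
  (a) [capacitance] = kg⁻¹·m⁻²·s⁴·A²
  (b) F = C·V⁻¹ = kg⁻¹·m⁻²·s⁴·A²
  (c) S = Ω⁻¹ = kg⁻¹·m⁻²·s³·A²
  (d) [s] / [kg·m²·s⁻³·A⁻²] = kg⁻¹·m⁻²·s⁴·A²
  (e) A·s·V⁻¹ = A·s·(J·C⁻¹)⁻¹ = kg⁻¹·m⁻²·s⁴·A²
All reduce to kg⁻¹·m⁻²·s⁴·A² except (c), which is kg⁻¹·m⁻²·s³·A².

(c)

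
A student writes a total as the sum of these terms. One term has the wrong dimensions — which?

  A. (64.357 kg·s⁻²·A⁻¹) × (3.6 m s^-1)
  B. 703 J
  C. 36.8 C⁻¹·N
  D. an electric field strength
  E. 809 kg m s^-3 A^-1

B.

Work out the base dimensions of each:
  A. [kg·s⁻²·A⁻¹] · [m·s⁻¹] = kg·m·s⁻³·A⁻¹
  B. J = N·m = kg·m²·s⁻²
  C. N·C⁻¹ = kg·m·s⁻²·(s·A)⁻¹ = kg·m·s⁻³·A⁻¹
  D. [electric field strength] = kg·m·s⁻³·A⁻¹
  E. kg·m·s⁻³·A⁻¹
All reduce to kg·m·s⁻³·A⁻¹ except B., which is kg·m²·s⁻².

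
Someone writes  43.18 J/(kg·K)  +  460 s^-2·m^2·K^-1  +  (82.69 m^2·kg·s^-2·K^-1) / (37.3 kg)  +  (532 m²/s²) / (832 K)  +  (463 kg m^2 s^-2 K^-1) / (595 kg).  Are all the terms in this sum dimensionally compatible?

Yes

Dimensions:
  43.18 J/(kg·K):  J·kg⁻¹·K⁻¹ = N·m·kg⁻¹·K⁻¹ = m²·s⁻²·K⁻¹
  460 s^-2·m^2·K^-1:  m²·s⁻²·K⁻¹
  (82.69 m^2·kg·s^-2·K^-1) / (37.3 kg):  [kg·m²·s⁻²·K⁻¹] / [kg] = m²·s⁻²·K⁻¹
  (532 m²/s²) / (832 K):  [m²·s⁻²] / [K] = m²·s⁻²·K⁻¹
  (463 kg m^2 s^-2 K^-1) / (595 kg):  [kg·m²·s⁻²·K⁻¹] / [kg] = m²·s⁻²·K⁻¹
Every term reduces to m²·s⁻²·K⁻¹.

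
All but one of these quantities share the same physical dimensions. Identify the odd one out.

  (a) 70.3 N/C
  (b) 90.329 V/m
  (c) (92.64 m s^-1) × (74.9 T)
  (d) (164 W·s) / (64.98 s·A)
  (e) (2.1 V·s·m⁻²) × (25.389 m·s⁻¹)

(d)

Expand each in SI base units:
  (a) N·C⁻¹ = kg·m·s⁻²·(s·A)⁻¹ = kg·m·s⁻³·A⁻¹
  (b) V·m⁻¹ = J·C⁻¹·m⁻¹ = kg·m·s⁻³·A⁻¹
  (c) [m·s⁻¹] · [kg·s⁻²·A⁻¹] = kg·m·s⁻³·A⁻¹
  (d) [kg·m²·s⁻²] / [s·A] = kg·m²·s⁻³·A⁻¹
  (e) [kg·s⁻²·A⁻¹] · [m·s⁻¹] = kg·m·s⁻³·A⁻¹
All reduce to kg·m·s⁻³·A⁻¹ except (d), which is kg·m²·s⁻³·A⁻¹.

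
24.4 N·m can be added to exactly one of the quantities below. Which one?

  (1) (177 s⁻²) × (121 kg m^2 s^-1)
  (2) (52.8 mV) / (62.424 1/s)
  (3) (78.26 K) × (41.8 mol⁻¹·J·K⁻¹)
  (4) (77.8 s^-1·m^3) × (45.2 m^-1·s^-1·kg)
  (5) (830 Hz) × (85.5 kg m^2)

Reference: N·m = kg·m·s⁻²·m = kg·m²·s⁻².
Each option:
  (1) [s⁻²] · [kg·m²·s⁻¹] = kg·m²·s⁻³
  (2) [kg·m²·s⁻³·A⁻¹] / [s⁻¹] = kg·m²·s⁻²·A⁻¹
  (3) [K] · [kg·m²·s⁻²·K⁻¹·mol⁻¹] = kg·m²·s⁻²·mol⁻¹
  (4) [m³·s⁻¹] · [kg·m⁻¹·s⁻¹] = kg·m²·s⁻²  ← same
  (5) [s⁻¹] · [kg·m²] = kg·m²·s⁻¹
Only (4) matches kg·m²·s⁻².

(4)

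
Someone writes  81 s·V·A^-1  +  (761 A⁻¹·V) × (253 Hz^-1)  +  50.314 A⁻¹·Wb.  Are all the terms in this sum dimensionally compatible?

Yes

Dimensions:
  81 s·V·A^-1:  V·s·A⁻¹ = J·C⁻¹·s·A⁻¹ = kg·m²·s⁻²·A⁻²
  (761 A⁻¹·V) × (253 Hz^-1):  [kg·m²·s⁻³·A⁻²] · [s] = kg·m²·s⁻²·A⁻²
  50.314 A⁻¹·Wb:  Wb·A⁻¹ = V·s·A⁻¹ = kg·m²·s⁻²·A⁻²
Every term reduces to kg·m²·s⁻²·A⁻².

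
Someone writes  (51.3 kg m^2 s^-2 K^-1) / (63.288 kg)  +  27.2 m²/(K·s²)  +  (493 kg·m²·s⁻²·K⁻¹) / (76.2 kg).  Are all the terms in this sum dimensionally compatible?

Yes

Work out the base dimensions of each:
  (51.3 kg m^2 s^-2 K^-1) / (63.288 kg):  [kg·m²·s⁻²·K⁻¹] / [kg] = m²·s⁻²·K⁻¹
  27.2 m²/(K·s²):  m²·s⁻²·K⁻¹
  (493 kg·m²·s⁻²·K⁻¹) / (76.2 kg):  [kg·m²·s⁻²·K⁻¹] / [kg] = m²·s⁻²·K⁻¹
Every term reduces to m²·s⁻²·K⁻¹.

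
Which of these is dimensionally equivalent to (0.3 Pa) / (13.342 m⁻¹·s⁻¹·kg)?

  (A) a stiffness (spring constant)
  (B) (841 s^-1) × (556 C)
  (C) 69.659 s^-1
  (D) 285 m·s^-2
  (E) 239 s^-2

(C)

Reference: [kg·m⁻¹·s⁻²] / [kg·m⁻¹·s⁻¹] = s⁻¹.
Each option:
  (A) [stiffness (spring constant)] = kg·s⁻²
  (B) [s⁻¹] · [s·A] = A
  (C) s⁻¹  ← same
  (D) m·s⁻²
  (E) s⁻²
Only (C) matches s⁻¹.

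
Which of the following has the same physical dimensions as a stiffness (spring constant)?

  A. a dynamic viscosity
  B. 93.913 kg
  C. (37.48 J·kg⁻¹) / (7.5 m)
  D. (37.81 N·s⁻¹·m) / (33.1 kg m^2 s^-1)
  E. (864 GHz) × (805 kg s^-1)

E.

Reference: [stiffness (spring constant)] = kg·s⁻².
Each option:
  A. [dynamic viscosity] = kg·m⁻¹·s⁻¹
  B. kg
  C. [m²·s⁻²] / [m] = m·s⁻²
  D. [kg·m²·s⁻³] / [kg·m²·s⁻¹] = s⁻²
  E. [s⁻¹] · [kg·s⁻¹] = kg·s⁻²  ← same
Only E. matches kg·s⁻².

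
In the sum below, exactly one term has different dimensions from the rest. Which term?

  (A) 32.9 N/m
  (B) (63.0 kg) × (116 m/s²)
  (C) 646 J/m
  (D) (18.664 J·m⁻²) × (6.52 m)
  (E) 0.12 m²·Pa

(A)

Dimensions:
  (A) N·m⁻¹ = kg·m·s⁻²·m⁻¹ = kg·s⁻²
  (B) [kg] · [m·s⁻²] = kg·m·s⁻²
  (C) J·m⁻¹ = N·m·m⁻¹ = kg·m·s⁻²
  (D) [kg·s⁻²] · [m] = kg·m·s⁻²
  (E) Pa·m² = N·m⁻²·m² = kg·m·s⁻²
All reduce to kg·m·s⁻² except (A), which is kg·s⁻².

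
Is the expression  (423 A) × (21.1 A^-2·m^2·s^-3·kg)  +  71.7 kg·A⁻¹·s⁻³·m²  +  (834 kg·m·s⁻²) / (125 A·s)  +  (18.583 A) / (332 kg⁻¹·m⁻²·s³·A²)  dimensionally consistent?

Work out the base dimensions of each:
  (423 A) × (21.1 A^-2·m^2·s^-3·kg):  [A] · [kg·m²·s⁻³·A⁻²] = kg·m²·s⁻³·A⁻¹
  71.7 kg·A⁻¹·s⁻³·m²:  kg·m²·s⁻³·A⁻¹
  (834 kg·m·s⁻²) / (125 A·s):  [kg·m·s⁻²] / [s·A] = kg·m·s⁻³·A⁻¹
  (18.583 A) / (332 kg⁻¹·m⁻²·s³·A²):  [A] / [kg⁻¹·m⁻²·s³·A²] = kg·m²·s⁻³·A⁻¹
The terms do not share a single dimension (kg·m²·s⁻³·A⁻¹ vs kg·m·s⁻³·A⁻¹).

No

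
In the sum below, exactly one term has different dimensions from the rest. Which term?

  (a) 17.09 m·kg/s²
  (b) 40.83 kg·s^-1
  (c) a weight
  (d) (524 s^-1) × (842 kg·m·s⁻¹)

Dimensions:
  (a) kg·m·s⁻²
  (b) kg·s⁻¹
  (c) [weight] = kg·m·s⁻²
  (d) [s⁻¹] · [kg·m·s⁻¹] = kg·m·s⁻²
All reduce to kg·m·s⁻² except (b), which is kg·s⁻¹.

(b)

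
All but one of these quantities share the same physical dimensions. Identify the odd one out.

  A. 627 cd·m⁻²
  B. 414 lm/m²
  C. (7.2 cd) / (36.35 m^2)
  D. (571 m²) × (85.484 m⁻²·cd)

In SI base units:
  A. cd·m⁻² = m⁻²·cd
  B. lm·m⁻² = cd·m⁻² = m⁻²·cd
  C. [cd] / [m²] = m⁻²·cd
  D. [m²] · [m⁻²·cd] = cd
All reduce to m⁻²·cd except D., which is cd.

D.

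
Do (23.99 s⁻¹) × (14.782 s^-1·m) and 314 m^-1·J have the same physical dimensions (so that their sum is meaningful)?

No

Expand each in SI base units:
  (23.99 s⁻¹) × (14.782 s^-1·m):  [s⁻¹] · [m·s⁻¹] = m·s⁻²
  314 m^-1·J:  J·m⁻¹ = N·m·m⁻¹ = kg·m·s⁻²
m·s⁻² ≠ kg·m·s⁻², so they cannot be added.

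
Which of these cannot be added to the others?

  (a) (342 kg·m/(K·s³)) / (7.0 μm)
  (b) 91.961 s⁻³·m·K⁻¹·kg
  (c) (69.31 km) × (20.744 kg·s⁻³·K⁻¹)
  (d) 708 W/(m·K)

(a)

In SI base units:
  (a) [kg·m·s⁻³·K⁻¹] / [m] = kg·s⁻³·K⁻¹
  (b) kg·m·s⁻³·K⁻¹
  (c) [m] · [kg·s⁻³·K⁻¹] = kg·m·s⁻³·K⁻¹
  (d) W·m⁻¹·K⁻¹ = J·s⁻¹·m⁻¹·K⁻¹ = kg·m·s⁻³·K⁻¹
All reduce to kg·m·s⁻³·K⁻¹ except (a), which is kg·s⁻³·K⁻¹.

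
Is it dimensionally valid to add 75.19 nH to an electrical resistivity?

Work out the base dimensions of each:
  75.19 nH:  H = V·s·A⁻¹ = kg·m²·s⁻²·A⁻²
  an electrical resistivity:  [electrical resistivity] = kg·m³·s⁻³·A⁻²
kg·m²·s⁻²·A⁻² ≠ kg·m³·s⁻³·A⁻², so they cannot be added.

No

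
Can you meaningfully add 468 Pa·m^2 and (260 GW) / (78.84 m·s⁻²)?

Dimensions:
  468 Pa·m^2:  Pa·m² = N·m⁻²·m² = kg·m·s⁻²
  (260 GW) / (78.84 m·s⁻²):  [kg·m²·s⁻³] / [m·s⁻²] = kg·m·s⁻¹
kg·m·s⁻² ≠ kg·m·s⁻¹, so they cannot be added.

No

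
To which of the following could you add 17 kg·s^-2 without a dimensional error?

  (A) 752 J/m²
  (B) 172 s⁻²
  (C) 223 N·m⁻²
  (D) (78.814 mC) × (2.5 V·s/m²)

Reference: kg·s⁻².
Each option:
  (A) J·m⁻² = N·m·m⁻² = kg·s⁻²  ← same
  (B) s⁻²
  (C) N·m⁻² = kg·m·s⁻²·m⁻² = kg·m⁻¹·s⁻²
  (D) [s·A] · [kg·s⁻²·A⁻¹] = kg·s⁻¹
Only (A) matches kg·s⁻².

(A)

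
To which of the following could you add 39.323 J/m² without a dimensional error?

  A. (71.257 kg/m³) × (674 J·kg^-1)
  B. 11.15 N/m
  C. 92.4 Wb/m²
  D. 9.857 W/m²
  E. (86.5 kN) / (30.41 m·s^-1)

Reference: J·m⁻² = N·m·m⁻² = kg·s⁻².
Each option:
  A. [kg·m⁻³] · [m²·s⁻²] = kg·m⁻¹·s⁻²
  B. N·m⁻¹ = kg·m·s⁻²·m⁻¹ = kg·s⁻²  ← same
  C. Wb·m⁻² = V·s·m⁻² = kg·s⁻²·A⁻¹
  D. W·m⁻² = J·s⁻¹·m⁻² = kg·s⁻³
  E. [kg·m·s⁻²] / [m·s⁻¹] = kg·s⁻¹
Only B. matches kg·s⁻².

B.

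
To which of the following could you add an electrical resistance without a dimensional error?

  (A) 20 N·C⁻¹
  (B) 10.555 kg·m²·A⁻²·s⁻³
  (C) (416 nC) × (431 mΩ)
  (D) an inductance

Reference: [electrical resistance] = kg·m²·s⁻³·A⁻².
Each option:
  (A) N·C⁻¹ = kg·m·s⁻²·(s·A)⁻¹ = kg·m·s⁻³·A⁻¹
  (B) kg·m²·s⁻³·A⁻²  ← same
  (C) [s·A] · [kg·m²·s⁻³·A⁻²] = kg·m²·s⁻²·A⁻¹
  (D) [inductance] = kg·m²·s⁻²·A⁻²
Only (B) matches kg·m²·s⁻³·A⁻².

(B)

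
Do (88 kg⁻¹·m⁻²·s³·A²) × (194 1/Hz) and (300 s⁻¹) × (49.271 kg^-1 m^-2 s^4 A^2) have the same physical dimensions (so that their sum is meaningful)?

Expand each in SI base units:
  (88 kg⁻¹·m⁻²·s³·A²) × (194 1/Hz):  [kg⁻¹·m⁻²·s³·A²] · [s] = kg⁻¹·m⁻²·s⁴·A²
  (300 s⁻¹) × (49.271 kg^-1 m^-2 s^4 A^2):  [s⁻¹] · [kg⁻¹·m⁻²·s⁴·A²] = kg⁻¹·m⁻²·s³·A²
kg⁻¹·m⁻²·s⁴·A² ≠ kg⁻¹·m⁻²·s³·A², so they cannot be added.

No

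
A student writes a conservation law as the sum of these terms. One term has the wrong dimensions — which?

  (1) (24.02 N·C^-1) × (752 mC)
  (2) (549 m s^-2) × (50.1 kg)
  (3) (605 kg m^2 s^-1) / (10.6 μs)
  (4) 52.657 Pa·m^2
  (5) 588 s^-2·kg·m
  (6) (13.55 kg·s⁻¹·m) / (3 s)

(3)

Expand each in SI base units:
  (1) [kg·m·s⁻³·A⁻¹] · [s·A] = kg·m·s⁻²
  (2) [m·s⁻²] · [kg] = kg·m·s⁻²
  (3) [kg·m²·s⁻¹] / [s] = kg·m²·s⁻²
  (4) Pa·m² = N·m⁻²·m² = kg·m·s⁻²
  (5) kg·m·s⁻²
  (6) [kg·m·s⁻¹] / [s] = kg·m·s⁻²
All reduce to kg·m·s⁻² except (3), which is kg·m²·s⁻².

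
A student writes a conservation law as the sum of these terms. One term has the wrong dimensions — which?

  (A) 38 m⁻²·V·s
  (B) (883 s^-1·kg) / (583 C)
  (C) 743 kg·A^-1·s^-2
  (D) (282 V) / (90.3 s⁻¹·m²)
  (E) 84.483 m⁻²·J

Work out the base dimensions of each:
  (A) V·s·m⁻² = J·C⁻¹·s·m⁻² = kg·s⁻²·A⁻¹
  (B) [kg·s⁻¹] / [s·A] = kg·s⁻²·A⁻¹
  (C) kg·s⁻²·A⁻¹
  (D) [kg·m²·s⁻³·A⁻¹] / [m²·s⁻¹] = kg·s⁻²·A⁻¹
  (E) J·m⁻² = N·m·m⁻² = kg·s⁻²
All reduce to kg·s⁻²·A⁻¹ except (E), which is kg·s⁻².

(E)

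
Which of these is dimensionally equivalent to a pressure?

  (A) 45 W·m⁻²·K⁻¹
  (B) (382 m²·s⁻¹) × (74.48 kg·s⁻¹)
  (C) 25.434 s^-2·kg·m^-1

(C)

Reference: [pressure] = kg·m⁻¹·s⁻².
Each option:
  (A) W·m⁻²·K⁻¹ = J·s⁻¹·m⁻²·K⁻¹ = kg·s⁻³·K⁻¹
  (B) [m²·s⁻¹] · [kg·s⁻¹] = kg·m²·s⁻²
  (C) kg·m⁻¹·s⁻²  ← same
Only (C) matches kg·m⁻¹·s⁻².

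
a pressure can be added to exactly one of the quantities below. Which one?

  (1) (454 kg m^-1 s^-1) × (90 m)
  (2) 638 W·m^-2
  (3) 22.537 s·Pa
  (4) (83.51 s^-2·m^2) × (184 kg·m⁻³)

(4)

Reference: [pressure] = kg·m⁻¹·s⁻².
Each option:
  (1) [kg·m⁻¹·s⁻¹] · [m] = kg·s⁻¹
  (2) W·m⁻² = J·s⁻¹·m⁻² = kg·s⁻³
  (3) Pa·s = N·m⁻²·s = kg·m⁻¹·s⁻¹
  (4) [m²·s⁻²] · [kg·m⁻³] = kg·m⁻¹·s⁻²  ← same
Only (4) matches kg·m⁻¹·s⁻².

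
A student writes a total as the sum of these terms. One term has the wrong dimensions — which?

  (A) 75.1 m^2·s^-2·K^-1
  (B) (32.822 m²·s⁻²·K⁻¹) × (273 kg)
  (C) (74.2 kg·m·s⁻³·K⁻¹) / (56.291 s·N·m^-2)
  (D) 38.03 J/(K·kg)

In SI base units:
  (A) m²·s⁻²·K⁻¹
  (B) [m²·s⁻²·K⁻¹] · [kg] = kg·m²·s⁻²·K⁻¹
  (C) [kg·m·s⁻³·K⁻¹] / [kg·m⁻¹·s⁻¹] = m²·s⁻²·K⁻¹
  (D) J·kg⁻¹·K⁻¹ = N·m·kg⁻¹·K⁻¹ = m²·s⁻²·K⁻¹
All reduce to m²·s⁻²·K⁻¹ except (B), which is kg·m²·s⁻²·K⁻¹.

(B)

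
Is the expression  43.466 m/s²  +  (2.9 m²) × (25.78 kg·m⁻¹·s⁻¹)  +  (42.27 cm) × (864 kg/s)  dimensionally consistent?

In SI base units:
  43.466 m/s²:  m·s⁻²
  (2.9 m²) × (25.78 kg·m⁻¹·s⁻¹):  [m²] · [kg·m⁻¹·s⁻¹] = kg·m·s⁻¹
  (42.27 cm) × (864 kg/s):  [m] · [kg·s⁻¹] = kg·m·s⁻¹
The terms do not share a single dimension (kg·m·s⁻¹ vs m·s⁻²).

No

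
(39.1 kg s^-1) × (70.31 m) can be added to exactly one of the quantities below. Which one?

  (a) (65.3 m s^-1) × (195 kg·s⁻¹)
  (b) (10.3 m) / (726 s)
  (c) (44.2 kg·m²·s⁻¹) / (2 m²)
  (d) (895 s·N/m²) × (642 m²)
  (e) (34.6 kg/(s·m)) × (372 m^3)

(d)

Reference: [kg·s⁻¹] · [m] = kg·m·s⁻¹.
Each option:
  (a) [m·s⁻¹] · [kg·s⁻¹] = kg·m·s⁻²
  (b) [m] / [s] = m·s⁻¹
  (c) [kg·m²·s⁻¹] / [m²] = kg·s⁻¹
  (d) [kg·m⁻¹·s⁻¹] · [m²] = kg·m·s⁻¹  ← same
  (e) [kg·m⁻¹·s⁻¹] · [m³] = kg·m²·s⁻¹
Only (d) matches kg·m·s⁻¹.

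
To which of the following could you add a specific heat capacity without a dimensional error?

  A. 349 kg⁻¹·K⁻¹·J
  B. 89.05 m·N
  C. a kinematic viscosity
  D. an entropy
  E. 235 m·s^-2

A.

Reference: [specific heat capacity] = m²·s⁻²·K⁻¹.
Each option:
  A. J·kg⁻¹·K⁻¹ = N·m·kg⁻¹·K⁻¹ = m²·s⁻²·K⁻¹  ← same
  B. N·m = kg·m·s⁻²·m = kg·m²·s⁻²
  C. [kinematic viscosity] = m²·s⁻¹
  D. [entropy] = kg·m²·s⁻²·K⁻¹
  E. m·s⁻²
Only A. matches m²·s⁻²·K⁻¹.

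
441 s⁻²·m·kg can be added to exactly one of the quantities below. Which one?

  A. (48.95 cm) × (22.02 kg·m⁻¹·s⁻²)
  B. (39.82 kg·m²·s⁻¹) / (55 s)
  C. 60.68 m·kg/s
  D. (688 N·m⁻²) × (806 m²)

D.

Reference: kg·m·s⁻².
Each option:
  A. [m] · [kg·m⁻¹·s⁻²] = kg·s⁻²
  B. [kg·m²·s⁻¹] / [s] = kg·m²·s⁻²
  C. kg·m·s⁻¹
  D. [kg·m⁻¹·s⁻²] · [m²] = kg·m·s⁻²  ← same
Only D. matches kg·m·s⁻².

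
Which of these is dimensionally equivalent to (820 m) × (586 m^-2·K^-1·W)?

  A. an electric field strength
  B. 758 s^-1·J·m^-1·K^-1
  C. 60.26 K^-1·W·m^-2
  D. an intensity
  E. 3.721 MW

B.

Reference: [m] · [kg·s⁻³·K⁻¹] = kg·m·s⁻³·K⁻¹.
Each option:
  A. [electric field strength] = kg·m·s⁻³·A⁻¹
  B. J·s⁻¹·m⁻¹·K⁻¹ = N·m·s⁻¹·m⁻¹·K⁻¹ = kg·m·s⁻³·K⁻¹  ← same
  C. W·m⁻²·K⁻¹ = J·s⁻¹·m⁻²·K⁻¹ = kg·s⁻³·K⁻¹
  D. [intensity] = kg·s⁻³
  E. W = J·s⁻¹ = kg·m²·s⁻³
Only B. matches kg·m·s⁻³·K⁻¹.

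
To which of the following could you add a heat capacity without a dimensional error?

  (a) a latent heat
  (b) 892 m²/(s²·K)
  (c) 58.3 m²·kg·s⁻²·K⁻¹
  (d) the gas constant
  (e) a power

(c)

Reference: [heat capacity] = kg·m²·s⁻²·K⁻¹.
Each option:
  (a) [latent heat] = m²·s⁻²
  (b) m²·s⁻²·K⁻¹
  (c) kg·m²·s⁻²·K⁻¹  ← same
  (d) [gas constant] = kg·m²·s⁻²·K⁻¹·mol⁻¹
  (e) [power] = kg·m²·s⁻³
Only (c) matches kg·m²·s⁻²·K⁻¹.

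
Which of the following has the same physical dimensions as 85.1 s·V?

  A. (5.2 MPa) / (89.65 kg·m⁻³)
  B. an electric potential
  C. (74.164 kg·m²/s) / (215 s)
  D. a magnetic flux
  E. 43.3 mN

Reference: V·s = J·C⁻¹·s = kg·m²·s⁻²·A⁻¹.
Each option:
  A. [kg·m⁻¹·s⁻²] / [kg·m⁻³] = m²·s⁻²
  B. [electric potential] = kg·m²·s⁻³·A⁻¹
  C. [kg·m²·s⁻¹] / [s] = kg·m²·s⁻²
  D. [magnetic flux] = kg·m²·s⁻²·A⁻¹  ← same
  E. N = kg·m·s⁻²
Only D. matches kg·m²·s⁻²·A⁻¹.

D.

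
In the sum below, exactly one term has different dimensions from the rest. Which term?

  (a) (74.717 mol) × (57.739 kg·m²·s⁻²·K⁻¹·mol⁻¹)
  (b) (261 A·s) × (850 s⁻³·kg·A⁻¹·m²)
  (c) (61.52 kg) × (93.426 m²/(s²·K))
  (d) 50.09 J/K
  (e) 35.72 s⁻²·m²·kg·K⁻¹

Dimensions:
  (a) [mol] · [kg·m²·s⁻²·K⁻¹·mol⁻¹] = kg·m²·s⁻²·K⁻¹
  (b) [s·A] · [kg·m²·s⁻³·A⁻¹] = kg·m²·s⁻²
  (c) [kg] · [m²·s⁻²·K⁻¹] = kg·m²·s⁻²·K⁻¹
  (d) J·K⁻¹ = N·m·K⁻¹ = kg·m²·s⁻²·K⁻¹
  (e) kg·m²·s⁻²·K⁻¹
All reduce to kg·m²·s⁻²·K⁻¹ except (b), which is kg·m²·s⁻².

(b)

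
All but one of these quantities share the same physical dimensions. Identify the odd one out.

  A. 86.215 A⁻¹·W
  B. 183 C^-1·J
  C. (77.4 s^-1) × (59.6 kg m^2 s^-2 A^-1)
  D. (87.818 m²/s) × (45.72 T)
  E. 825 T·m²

Dimensions:
  A. W·A⁻¹ = J·s⁻¹·A⁻¹ = kg·m²·s⁻³·A⁻¹
  B. J·C⁻¹ = N·m·(s·A)⁻¹ = kg·m²·s⁻³·A⁻¹
  C. [s⁻¹] · [kg·m²·s⁻²·A⁻¹] = kg·m²·s⁻³·A⁻¹
  D. [m²·s⁻¹] · [kg·s⁻²·A⁻¹] = kg·m²·s⁻³·A⁻¹
  E. T·m² = Wb·m⁻²·m² = kg·m²·s⁻²·A⁻¹
All reduce to kg·m²·s⁻³·A⁻¹ except E., which is kg·m²·s⁻²·A⁻¹.

E.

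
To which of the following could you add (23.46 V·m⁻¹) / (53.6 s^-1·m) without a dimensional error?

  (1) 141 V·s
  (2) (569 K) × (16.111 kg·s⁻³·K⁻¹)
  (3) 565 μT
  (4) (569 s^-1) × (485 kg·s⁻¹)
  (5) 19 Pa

Reference: [kg·m·s⁻³·A⁻¹] / [m·s⁻¹] = kg·s⁻²·A⁻¹.
Each option:
  (1) V·s = J·C⁻¹·s = kg·m²·s⁻²·A⁻¹
  (2) [K] · [kg·s⁻³·K⁻¹] = kg·s⁻³
  (3) T = Wb·m⁻² = kg·s⁻²·A⁻¹  ← same
  (4) [s⁻¹] · [kg·s⁻¹] = kg·s⁻²
  (5) Pa = N·m⁻² = kg·m⁻¹·s⁻²
Only (3) matches kg·s⁻²·A⁻¹.

(3)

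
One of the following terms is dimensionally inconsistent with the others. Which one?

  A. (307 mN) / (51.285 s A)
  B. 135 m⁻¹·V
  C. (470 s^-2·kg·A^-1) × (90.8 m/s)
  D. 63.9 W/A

D.

Reduce each to base SI dimensions:
  A. [kg·m·s⁻²] / [s·A] = kg·m·s⁻³·A⁻¹
  B. V·m⁻¹ = J·C⁻¹·m⁻¹ = kg·m·s⁻³·A⁻¹
  C. [kg·s⁻²·A⁻¹] · [m·s⁻¹] = kg·m·s⁻³·A⁻¹
  D. W·A⁻¹ = J·s⁻¹·A⁻¹ = kg·m²·s⁻³·A⁻¹
All reduce to kg·m·s⁻³·A⁻¹ except D., which is kg·m²·s⁻³·A⁻¹.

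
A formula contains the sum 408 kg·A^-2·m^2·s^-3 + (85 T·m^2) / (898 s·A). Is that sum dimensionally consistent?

Yes

Expand each in SI base units:
  408 kg·A^-2·m^2·s^-3:  kg·m²·s⁻³·A⁻²
  (85 T·m^2) / (898 s·A):  [kg·m²·s⁻²·A⁻¹] / [s·A] = kg·m²·s⁻³·A⁻²
Both are kg·m²·s⁻³·A⁻², so they have the same dimensions and can be added.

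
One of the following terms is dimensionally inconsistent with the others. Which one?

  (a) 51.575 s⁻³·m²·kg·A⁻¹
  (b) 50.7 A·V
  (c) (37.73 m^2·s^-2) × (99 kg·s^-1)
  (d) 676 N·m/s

Work out the base dimensions of each:
  (a) kg·m²·s⁻³·A⁻¹
  (b) V·A = J·C⁻¹·A = kg·m²·s⁻³
  (c) [m²·s⁻²] · [kg·s⁻¹] = kg·m²·s⁻³
  (d) N·m·s⁻¹ = kg·m·s⁻²·m·s⁻¹ = kg·m²·s⁻³
All reduce to kg·m²·s⁻³ except (a), which is kg·m²·s⁻³·A⁻¹.

(a)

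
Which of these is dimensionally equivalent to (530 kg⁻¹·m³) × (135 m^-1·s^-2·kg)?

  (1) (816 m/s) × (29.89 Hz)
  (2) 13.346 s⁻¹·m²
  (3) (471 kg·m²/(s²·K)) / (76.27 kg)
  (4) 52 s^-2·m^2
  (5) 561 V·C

Reference: [kg⁻¹·m³] · [kg·m⁻¹·s⁻²] = m²·s⁻².
Each option:
  (1) [m·s⁻¹] · [s⁻¹] = m·s⁻²
  (2) m²·s⁻¹
  (3) [kg·m²·s⁻²·K⁻¹] / [kg] = m²·s⁻²·K⁻¹
  (4) m²·s⁻²  ← same
  (5) C·V = s·A·J·C⁻¹ = kg·m²·s⁻²
Only (4) matches m²·s⁻².

(4)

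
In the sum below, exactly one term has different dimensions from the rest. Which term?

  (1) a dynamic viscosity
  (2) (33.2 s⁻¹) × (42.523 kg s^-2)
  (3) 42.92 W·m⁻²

(1)

Expand each in SI base units:
  (1) [dynamic viscosity] = kg·m⁻¹·s⁻¹
  (2) [s⁻¹] · [kg·s⁻²] = kg·s⁻³
  (3) W·m⁻² = J·s⁻¹·m⁻² = kg·s⁻³
All reduce to kg·s⁻³ except (1), which is kg·m⁻¹·s⁻¹.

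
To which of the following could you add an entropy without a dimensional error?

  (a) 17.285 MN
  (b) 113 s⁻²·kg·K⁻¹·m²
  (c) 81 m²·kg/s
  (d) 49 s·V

(b)

Reference: [entropy] = kg·m²·s⁻²·K⁻¹.
Each option:
  (a) N = kg·m·s⁻²
  (b) kg·m²·s⁻²·K⁻¹  ← same
  (c) kg·m²·s⁻¹
  (d) V·s = J·C⁻¹·s = kg·m²·s⁻²·A⁻¹
Only (b) matches kg·m²·s⁻²·K⁻¹.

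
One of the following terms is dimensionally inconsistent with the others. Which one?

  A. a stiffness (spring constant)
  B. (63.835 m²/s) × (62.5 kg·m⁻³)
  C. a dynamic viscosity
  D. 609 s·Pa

Expand each in SI base units:
  A. [stiffness (spring constant)] = kg·s⁻²
  B. [m²·s⁻¹] · [kg·m⁻³] = kg·m⁻¹·s⁻¹
  C. [dynamic viscosity] = kg·m⁻¹·s⁻¹
  D. Pa·s = N·m⁻²·s = kg·m⁻¹·s⁻¹
All reduce to kg·m⁻¹·s⁻¹ except A., which is kg·s⁻².

A.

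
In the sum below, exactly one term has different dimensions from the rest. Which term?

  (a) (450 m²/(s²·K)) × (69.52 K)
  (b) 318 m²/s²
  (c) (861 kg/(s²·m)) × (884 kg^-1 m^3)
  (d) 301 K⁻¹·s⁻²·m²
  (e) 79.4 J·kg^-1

(d)

Expand each in SI base units:
  (a) [m²·s⁻²·K⁻¹] · [K] = m²·s⁻²
  (b) m²·s⁻²
  (c) [kg·m⁻¹·s⁻²] · [kg⁻¹·m³] = m²·s⁻²
  (d) m²·s⁻²·K⁻¹
  (e) J·kg⁻¹ = N·m·kg⁻¹ = m²·s⁻²
All reduce to m²·s⁻² except (d), which is m²·s⁻²·K⁻¹.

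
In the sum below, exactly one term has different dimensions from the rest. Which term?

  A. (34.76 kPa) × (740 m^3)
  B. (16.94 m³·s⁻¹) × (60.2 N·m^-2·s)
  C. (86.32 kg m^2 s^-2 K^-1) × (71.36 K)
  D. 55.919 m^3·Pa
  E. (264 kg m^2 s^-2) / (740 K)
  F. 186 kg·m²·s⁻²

Dimensions:
  A. [kg·m⁻¹·s⁻²] · [m³] = kg·m²·s⁻²
  B. [m³·s⁻¹] · [kg·m⁻¹·s⁻¹] = kg·m²·s⁻²
  C. [kg·m²·s⁻²·K⁻¹] · [K] = kg·m²·s⁻²
  D. Pa·m³ = N·m⁻²·m³ = kg·m²·s⁻²
  E. [kg·m²·s⁻²] / [K] = kg·m²·s⁻²·K⁻¹
  F. kg·m²·s⁻²
All reduce to kg·m²·s⁻² except E., which is kg·m²·s⁻²·K⁻¹.

E.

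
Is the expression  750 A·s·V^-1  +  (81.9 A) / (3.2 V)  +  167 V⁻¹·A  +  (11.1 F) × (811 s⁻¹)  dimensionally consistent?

Work out the base dimensions of each:
  750 A·s·V^-1:  A·s·V⁻¹ = A·s·(J·C⁻¹)⁻¹ = kg⁻¹·m⁻²·s⁴·A²
  (81.9 A) / (3.2 V):  [A] / [kg·m²·s⁻³·A⁻¹] = kg⁻¹·m⁻²·s³·A²
  167 V⁻¹·A:  A·V⁻¹ = A·(J·C⁻¹)⁻¹ = kg⁻¹·m⁻²·s³·A²
  (11.1 F) × (811 s⁻¹):  [kg⁻¹·m⁻²·s⁴·A²] · [s⁻¹] = kg⁻¹·m⁻²·s³·A²
The terms do not share a single dimension (kg⁻¹·m⁻²·s³·A² vs kg⁻¹·m⁻²·s⁴·A²).

No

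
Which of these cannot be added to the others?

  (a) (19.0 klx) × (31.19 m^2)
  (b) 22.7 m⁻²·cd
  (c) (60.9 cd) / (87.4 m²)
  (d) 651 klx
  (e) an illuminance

(a)

In SI base units:
  (a) [m⁻²·cd] · [m²] = cd
  (b) cd·m⁻² = m⁻²·cd
  (c) [cd] / [m²] = m⁻²·cd
  (d) lx = lm·m⁻² = m⁻²·cd
  (e) [illuminance] = m⁻²·cd
All reduce to m⁻²·cd except (a), which is cd.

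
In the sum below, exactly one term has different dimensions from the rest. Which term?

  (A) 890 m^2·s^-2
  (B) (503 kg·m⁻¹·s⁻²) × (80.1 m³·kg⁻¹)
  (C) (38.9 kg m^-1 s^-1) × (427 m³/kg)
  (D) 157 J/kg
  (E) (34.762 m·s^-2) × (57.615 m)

In SI base units:
  (A) m²·s⁻²
  (B) [kg·m⁻¹·s⁻²] · [kg⁻¹·m³] = m²·s⁻²
  (C) [kg·m⁻¹·s⁻¹] · [kg⁻¹·m³] = m²·s⁻¹
  (D) J·kg⁻¹ = N·m·kg⁻¹ = m²·s⁻²
  (E) [m·s⁻²] · [m] = m²·s⁻²
All reduce to m²·s⁻² except (C), which is m²·s⁻¹.

(C)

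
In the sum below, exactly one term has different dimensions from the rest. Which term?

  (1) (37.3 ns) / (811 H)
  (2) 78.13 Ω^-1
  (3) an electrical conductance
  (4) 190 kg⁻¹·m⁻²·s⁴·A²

In SI base units:
  (1) [s] / [kg·m²·s⁻²·A⁻²] = kg⁻¹·m⁻²·s³·A²
  (2) Ω⁻¹ = (V·A⁻¹)⁻¹ = kg⁻¹·m⁻²·s³·A²
  (3) [electrical conductance] = kg⁻¹·m⁻²·s³·A²
  (4) kg⁻¹·m⁻²·s⁴·A²
All reduce to kg⁻¹·m⁻²·s³·A² except (4), which is kg⁻¹·m⁻²·s⁴·A².

(4)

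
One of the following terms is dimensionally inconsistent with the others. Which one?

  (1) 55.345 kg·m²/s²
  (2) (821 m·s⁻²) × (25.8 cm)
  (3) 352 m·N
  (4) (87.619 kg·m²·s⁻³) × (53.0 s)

Dimensions:
  (1) kg·m²·s⁻²
  (2) [m·s⁻²] · [m] = m²·s⁻²
  (3) N·m = kg·m·s⁻²·m = kg·m²·s⁻²
  (4) [kg·m²·s⁻³] · [s] = kg·m²·s⁻²
All reduce to kg·m²·s⁻² except (2), which is m²·s⁻².

(2)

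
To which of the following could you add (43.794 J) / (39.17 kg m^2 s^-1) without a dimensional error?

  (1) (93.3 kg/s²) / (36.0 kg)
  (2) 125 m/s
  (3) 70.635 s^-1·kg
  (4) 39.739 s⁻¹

Reference: [kg·m²·s⁻²] / [kg·m²·s⁻¹] = s⁻¹.
Each option:
  (1) [kg·s⁻²] / [kg] = s⁻²
  (2) m·s⁻¹
  (3) kg·s⁻¹
  (4) s⁻¹  ← same
Only (4) matches s⁻¹.

(4)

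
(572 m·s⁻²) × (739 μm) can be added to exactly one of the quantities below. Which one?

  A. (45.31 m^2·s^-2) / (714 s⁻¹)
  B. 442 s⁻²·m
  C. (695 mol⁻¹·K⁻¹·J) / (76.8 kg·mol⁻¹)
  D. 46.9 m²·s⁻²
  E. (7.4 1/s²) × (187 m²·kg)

D.

Reference: [m·s⁻²] · [m] = m²·s⁻².
Each option:
  A. [m²·s⁻²] / [s⁻¹] = m²·s⁻¹
  B. m·s⁻²
  C. [kg·m²·s⁻²·K⁻¹·mol⁻¹] / [kg·mol⁻¹] = m²·s⁻²·K⁻¹
  D. m²·s⁻²  ← same
  E. [s⁻²] · [kg·m²] = kg·m²·s⁻²
Only D. matches m²·s⁻².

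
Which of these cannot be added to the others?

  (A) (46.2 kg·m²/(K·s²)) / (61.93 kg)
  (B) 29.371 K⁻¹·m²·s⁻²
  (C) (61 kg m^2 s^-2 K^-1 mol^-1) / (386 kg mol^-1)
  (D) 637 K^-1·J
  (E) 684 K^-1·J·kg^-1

(D)

Dimensions:
  (A) [kg·m²·s⁻²·K⁻¹] / [kg] = m²·s⁻²·K⁻¹
  (B) m²·s⁻²·K⁻¹
  (C) [kg·m²·s⁻²·K⁻¹·mol⁻¹] / [kg·mol⁻¹] = m²·s⁻²·K⁻¹
  (D) J·K⁻¹ = N·m·K⁻¹ = kg·m²·s⁻²·K⁻¹
  (E) J·kg⁻¹·K⁻¹ = N·m·kg⁻¹·K⁻¹ = m²·s⁻²·K⁻¹
All reduce to m²·s⁻²·K⁻¹ except (D), which is kg·m²·s⁻²·K⁻¹.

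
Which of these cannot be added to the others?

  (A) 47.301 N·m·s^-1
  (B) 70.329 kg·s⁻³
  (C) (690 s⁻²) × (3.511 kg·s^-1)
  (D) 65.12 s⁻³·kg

Reduce each to base SI dimensions:
  (A) N·m·s⁻¹ = kg·m·s⁻²·m·s⁻¹ = kg·m²·s⁻³
  (B) kg·s⁻³
  (C) [s⁻²] · [kg·s⁻¹] = kg·s⁻³
  (D) kg·s⁻³
All reduce to kg·s⁻³ except (A), which is kg·m²·s⁻³.

(A)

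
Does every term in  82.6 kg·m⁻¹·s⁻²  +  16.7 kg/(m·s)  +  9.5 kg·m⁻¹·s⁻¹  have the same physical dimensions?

Dimensions:
  82.6 kg·m⁻¹·s⁻²:  kg·m⁻¹·s⁻²
  16.7 kg/(m·s):  kg·m⁻¹·s⁻¹
  9.5 kg·m⁻¹·s⁻¹:  kg·m⁻¹·s⁻¹
The terms do not share a single dimension (kg·m⁻¹·s⁻² vs kg·m⁻¹·s⁻¹).

No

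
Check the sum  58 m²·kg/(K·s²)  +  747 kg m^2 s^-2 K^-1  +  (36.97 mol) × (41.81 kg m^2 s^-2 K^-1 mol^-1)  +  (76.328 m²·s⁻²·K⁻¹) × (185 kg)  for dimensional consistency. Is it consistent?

Dimensions:
  58 m²·kg/(K·s²):  kg·m²·s⁻²·K⁻¹
  747 kg m^2 s^-2 K^-1:  kg·m²·s⁻²·K⁻¹
  (36.97 mol) × (41.81 kg m^2 s^-2 K^-1 mol^-1):  [mol] · [kg·m²·s⁻²·K⁻¹·mol⁻¹] = kg·m²·s⁻²·K⁻¹
  (76.328 m²·s⁻²·K⁻¹) × (185 kg):  [m²·s⁻²·K⁻¹] · [kg] = kg·m²·s⁻²·K⁻¹
Every term reduces to kg·m²·s⁻²·K⁻¹.

Yes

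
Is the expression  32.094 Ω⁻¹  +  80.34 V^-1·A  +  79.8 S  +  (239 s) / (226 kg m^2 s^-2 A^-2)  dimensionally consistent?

Yes

Work out the base dimensions of each:
  32.094 Ω⁻¹:  Ω⁻¹ = (V·A⁻¹)⁻¹ = kg⁻¹·m⁻²·s³·A²
  80.34 V^-1·A:  A·V⁻¹ = A·(J·C⁻¹)⁻¹ = kg⁻¹·m⁻²·s³·A²
  79.8 S:  S = Ω⁻¹ = kg⁻¹·m⁻²·s³·A²
  (239 s) / (226 kg m^2 s^-2 A^-2):  [s] / [kg·m²·s⁻²·A⁻²] = kg⁻¹·m⁻²·s³·A²
Every term reduces to kg⁻¹·m⁻²·s³·A².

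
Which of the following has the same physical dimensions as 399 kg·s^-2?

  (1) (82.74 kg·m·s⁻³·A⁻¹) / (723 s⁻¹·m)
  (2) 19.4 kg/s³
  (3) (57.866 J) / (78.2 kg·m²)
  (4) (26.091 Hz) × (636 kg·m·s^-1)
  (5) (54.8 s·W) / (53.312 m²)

Reference: kg·s⁻².
Each option:
  (1) [kg·m·s⁻³·A⁻¹] / [m·s⁻¹] = kg·s⁻²·A⁻¹
  (2) kg·s⁻³
  (3) [kg·m²·s⁻²] / [kg·m²] = s⁻²
  (4) [s⁻¹] · [kg·m·s⁻¹] = kg·m·s⁻²
  (5) [kg·m²·s⁻²] / [m²] = kg·s⁻²  ← same
Only (5) matches kg·s⁻².

(5)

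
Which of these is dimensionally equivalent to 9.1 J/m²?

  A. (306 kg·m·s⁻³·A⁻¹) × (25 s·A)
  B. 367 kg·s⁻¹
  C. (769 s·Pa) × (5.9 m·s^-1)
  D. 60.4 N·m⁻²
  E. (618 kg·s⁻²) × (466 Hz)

Reference: J·m⁻² = N·m·m⁻² = kg·s⁻².
Each option:
  A. [kg·m·s⁻³·A⁻¹] · [s·A] = kg·m·s⁻²
  B. kg·s⁻¹
  C. [kg·m⁻¹·s⁻¹] · [m·s⁻¹] = kg·s⁻²  ← same
  D. N·m⁻² = kg·m·s⁻²·m⁻² = kg·m⁻¹·s⁻²
  E. [kg·s⁻²] · [s⁻¹] = kg·s⁻³
Only C. matches kg·s⁻².

C.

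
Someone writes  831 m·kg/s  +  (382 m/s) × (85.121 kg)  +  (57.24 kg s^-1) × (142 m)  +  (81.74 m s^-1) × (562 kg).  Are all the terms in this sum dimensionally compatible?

Expand each in SI base units:
  831 m·kg/s:  kg·m·s⁻¹
  (382 m/s) × (85.121 kg):  [m·s⁻¹] · [kg] = kg·m·s⁻¹
  (57.24 kg s^-1) × (142 m):  [kg·s⁻¹] · [m] = kg·m·s⁻¹
  (81.74 m s^-1) × (562 kg):  [m·s⁻¹] · [kg] = kg·m·s⁻¹
Every term reduces to kg·m·s⁻¹.

Yes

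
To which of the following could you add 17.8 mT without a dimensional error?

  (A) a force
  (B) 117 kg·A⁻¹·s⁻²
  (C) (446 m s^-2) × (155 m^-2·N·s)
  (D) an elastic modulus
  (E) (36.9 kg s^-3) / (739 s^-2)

Reference: T = Wb·m⁻² = kg·s⁻²·A⁻¹.
Each option:
  (A) [force] = kg·m·s⁻²
  (B) kg·s⁻²·A⁻¹  ← same
  (C) [m·s⁻²] · [kg·m⁻¹·s⁻¹] = kg·s⁻³
  (D) [elastic modulus] = kg·m⁻¹·s⁻²
  (E) [kg·s⁻³] / [s⁻²] = kg·s⁻¹
Only (B) matches kg·s⁻²·A⁻¹.

(B)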